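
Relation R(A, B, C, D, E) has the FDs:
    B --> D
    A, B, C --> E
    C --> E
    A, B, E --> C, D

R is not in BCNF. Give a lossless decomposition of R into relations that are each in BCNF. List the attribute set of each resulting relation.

{A, B, C}; {B, D}; {C, E}

Candidate keys of the original relation: {A, B, C}, {A, B, E}.
{A, B, C, D, E}: {B} determines {B, D} here but is not a superkey — split on B --> D, giving {B, D} and {A, B, C, E}.
{B, D} has no BCNF violation.
{A, B, C, E}: {C} determines {C, E} here but is not a superkey — split on C --> E, giving {C, E} and {A, B, C}.
{C, E} has no BCNF violation.
{A, B, C} has no BCNF violation.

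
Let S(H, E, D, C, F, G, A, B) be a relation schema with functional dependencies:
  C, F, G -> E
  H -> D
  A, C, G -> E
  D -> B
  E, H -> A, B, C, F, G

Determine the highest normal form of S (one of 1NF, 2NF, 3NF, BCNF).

1NF

Candidate keys: {A, C, G, H}, {C, F, G, H}, {E, H}. Prime attributes: {A, C, E, F, G, H}.
C, F, G -> E breaks BCNF: {C, F, G}⁺ = {C, E, F, G}, so {C, F, G} is not a superkey.
Because {D} is non-prime and the left side of H -> D is not a superkey, the relation is not in 3NF.
{H} is a proper subset of the key {E, H}, and {H}⁺ contains the non-prime attributes {B, D} — a partial dependency, so 2NF is violated.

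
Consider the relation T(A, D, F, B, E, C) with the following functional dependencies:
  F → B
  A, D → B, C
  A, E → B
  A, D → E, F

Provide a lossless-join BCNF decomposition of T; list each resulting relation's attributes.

Candidate key of the original relation: {A, D}.
{A, B, C, D, E, F}: {F} determines {B, F} here but is not a superkey — split on F → B, giving {B, F} and {A, C, D, E, F}.
{B, F} has no BCNF violation.
{A, C, D, E, F} has no BCNF violation.

{A, C, D, E, F}; {B, F}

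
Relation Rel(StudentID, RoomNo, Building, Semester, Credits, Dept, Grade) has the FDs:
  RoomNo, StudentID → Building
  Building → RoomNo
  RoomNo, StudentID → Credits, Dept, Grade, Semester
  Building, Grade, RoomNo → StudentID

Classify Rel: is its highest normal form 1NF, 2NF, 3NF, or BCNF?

3NF

Candidate keys: {Building, Grade}, {Building, StudentID}, {RoomNo, StudentID}. Prime attributes: {Building, Grade, RoomNo, StudentID}.
Building → RoomNo breaks BCNF: {Building}⁺ = {Building, RoomNo}, so {Building} is not a superkey.
Since {RoomNo} ⊆ prime attributes and every other non-superkey FD also has a prime right side, the schema is in 3NF.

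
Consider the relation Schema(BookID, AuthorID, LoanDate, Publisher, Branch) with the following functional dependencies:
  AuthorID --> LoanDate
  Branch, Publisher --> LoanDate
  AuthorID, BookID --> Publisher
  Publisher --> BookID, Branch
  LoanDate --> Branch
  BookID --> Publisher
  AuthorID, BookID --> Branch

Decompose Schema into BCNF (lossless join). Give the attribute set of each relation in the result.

{AuthorID, LoanDate}; {AuthorID, Publisher}; {BookID, Publisher}; {Branch, LoanDate}

Candidate keys of the original relation: {AuthorID, BookID}, {AuthorID, Publisher}.
In {AuthorID, BookID, Branch, LoanDate, Publisher}, {AuthorID} is not a superkey ({AuthorID}⁺ restricted to this set is {AuthorID, Branch, LoanDate}), so split on AuthorID --> Branch, LoanDate into {AuthorID, Branch, LoanDate} and {AuthorID, BookID, Publisher}.
In {AuthorID, Branch, LoanDate}, {LoanDate} is not a superkey ({LoanDate}⁺ restricted to this set is {Branch, LoanDate}), so split on LoanDate --> Branch into {Branch, LoanDate} and {AuthorID, LoanDate}.
{Branch, LoanDate} is in BCNF.
{AuthorID, LoanDate} is in BCNF.
In {AuthorID, BookID, Publisher}, {Publisher} is not a superkey ({Publisher}⁺ restricted to this set is {BookID, Publisher}), so split on Publisher --> BookID into {BookID, Publisher} and {AuthorID, Publisher}.
{BookID, Publisher} is in BCNF.
{AuthorID, Publisher} is in BCNF.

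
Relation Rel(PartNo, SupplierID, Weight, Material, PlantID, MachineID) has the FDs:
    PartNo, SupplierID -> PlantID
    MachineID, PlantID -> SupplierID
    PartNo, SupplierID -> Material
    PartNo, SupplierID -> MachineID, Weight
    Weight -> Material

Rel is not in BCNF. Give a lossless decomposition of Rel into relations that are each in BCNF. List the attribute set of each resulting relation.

{MachineID, PartNo, PlantID, Weight}; {MachineID, PlantID, SupplierID}; {Material, Weight}

Candidate keys of the original relation: {MachineID, PartNo, PlantID}, {PartNo, SupplierID}.
Within {MachineID, Material, PartNo, PlantID, SupplierID, Weight}: {MachineID, PlantID}⁺ ∩ {MachineID, Material, PartNo, PlantID, SupplierID, Weight} = {MachineID, PlantID, SupplierID}, not the whole set, so MachineID, PlantID -> SupplierID violates BCNF; decompose into {MachineID, PlantID, SupplierID} and {MachineID, Material, PartNo, PlantID, Weight}.
{MachineID, PlantID, SupplierID}: every determinant is a superkey — BCNF.
Within {MachineID, Material, PartNo, PlantID, Weight}: {Weight}⁺ ∩ {MachineID, Material, PartNo, PlantID, Weight} = {Material, Weight}, not the whole set, so Weight -> Material violates BCNF; decompose into {Material, Weight} and {MachineID, PartNo, PlantID, Weight}.
{Material, Weight}: every determinant is a superkey — BCNF.
{MachineID, PartNo, PlantID, Weight}: every determinant is a superkey — BCNF.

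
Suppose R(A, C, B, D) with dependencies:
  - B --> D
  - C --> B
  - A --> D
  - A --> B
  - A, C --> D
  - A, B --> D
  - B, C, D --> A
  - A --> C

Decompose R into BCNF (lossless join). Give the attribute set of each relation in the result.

{A, B, C}; {B, D}

Candidate keys of the original relation: {A}, {C}.
Within {A, B, C, D}: {B}⁺ ∩ {A, B, C, D} = {B, D}, not the whole set, so B --> D violates BCNF; decompose into {B, D} and {A, B, C}.
{B, D} is in BCNF.
{A, B, C} is in BCNF.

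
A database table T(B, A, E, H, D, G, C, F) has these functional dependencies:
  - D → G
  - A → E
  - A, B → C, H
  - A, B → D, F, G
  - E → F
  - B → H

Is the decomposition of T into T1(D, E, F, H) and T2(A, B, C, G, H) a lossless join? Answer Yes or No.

Common attributes: {H}; their closure is {H}.
T1 ⊄ {H} and T2 ⊄ {H}, so the split is lossy.

No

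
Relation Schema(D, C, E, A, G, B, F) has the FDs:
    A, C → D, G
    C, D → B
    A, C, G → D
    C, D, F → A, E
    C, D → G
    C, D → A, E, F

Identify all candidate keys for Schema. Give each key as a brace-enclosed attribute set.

Attributes never on any right-hand side: {C} — every candidate key must contain it.
Closure of {A, C} is {A, B, C, D, E, F, G}, the whole schema; {A, C} is a candidate key.
Closure of {C, D} is {A, B, C, D, E, F, G}, the whole schema; {C, D} is a candidate key.
Any other superkey properly contains one of these, so there are no further candidate keys.

{A, C}, {C, D}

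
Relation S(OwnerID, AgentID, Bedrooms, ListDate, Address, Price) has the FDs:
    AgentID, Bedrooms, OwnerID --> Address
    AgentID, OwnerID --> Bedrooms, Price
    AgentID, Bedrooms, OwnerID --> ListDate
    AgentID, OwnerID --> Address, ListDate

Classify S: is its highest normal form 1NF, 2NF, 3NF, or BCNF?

BCNF

Candidate key: {AgentID, OwnerID}. Prime attributes: {AgentID, OwnerID}.
Every FD has a superkey on the left, so the relation is in BCNF.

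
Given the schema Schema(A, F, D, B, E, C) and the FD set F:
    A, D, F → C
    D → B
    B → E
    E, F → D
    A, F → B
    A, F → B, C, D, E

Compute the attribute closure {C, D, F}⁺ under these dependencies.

Start with {C, D, F}.
D → B applies; add {B} → now {B, C, D, F}.
B → E applies; add {E} → now {B, C, D, E, F}.
No further FD applies.

{B, C, D, E, F}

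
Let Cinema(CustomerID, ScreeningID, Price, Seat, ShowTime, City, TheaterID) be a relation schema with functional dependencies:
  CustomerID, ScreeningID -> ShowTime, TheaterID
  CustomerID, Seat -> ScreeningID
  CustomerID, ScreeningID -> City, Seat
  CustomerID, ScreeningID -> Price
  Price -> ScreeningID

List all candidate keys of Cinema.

{CustomerID, Price}, {CustomerID, ScreeningID}, {CustomerID, Seat}

{CustomerID} never appears on the right of any FD, so every key must include it.
{CustomerID, Price}⁺ = {City, CustomerID, Price, ScreeningID, Seat, ShowTime, TheaterID}, which is every attribute, so {CustomerID, Price} is a candidate key.
{CustomerID, ScreeningID}⁺ = {City, CustomerID, Price, ScreeningID, Seat, ShowTime, TheaterID}, which is every attribute, so {CustomerID, ScreeningID} is a candidate key.
{CustomerID, Seat}⁺ = {City, CustomerID, Price, ScreeningID, Seat, ShowTime, TheaterID}, which is every attribute, so {CustomerID, Seat} is a candidate key.
Any other superkey properly contains one of these, so there are no further candidate keys.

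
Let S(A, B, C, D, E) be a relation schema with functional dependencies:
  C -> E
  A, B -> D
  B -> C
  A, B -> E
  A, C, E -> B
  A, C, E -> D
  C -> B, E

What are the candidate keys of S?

Attributes never on any right-hand side: {A} — every candidate key must contain it.
{A, B}⁺ = {A, B, C, D, E}, which is every attribute, so {A, B} is a candidate key.
{A, C}⁺ = {A, B, C, D, E}, which is every attribute, so {A, C} is a candidate key.
These are minimal and exhaustive — every other superkey contains one of them.

{A, B}, {A, C}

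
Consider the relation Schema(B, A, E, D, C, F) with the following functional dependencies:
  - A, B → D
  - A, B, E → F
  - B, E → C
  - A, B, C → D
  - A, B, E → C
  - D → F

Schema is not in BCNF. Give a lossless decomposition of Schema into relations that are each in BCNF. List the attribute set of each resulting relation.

{A, B, D}; {A, B, E}; {B, C, E}; {D, F}

Candidate key of the original relation: {A, B, E}.
Within {A, B, C, D, E, F}: {A, B}⁺ ∩ {A, B, C, D, E, F} = {A, B, D, F}, not the whole set, so A, B → D, F violates BCNF; decompose into {A, B, D, F} and {A, B, C, E}.
Within {A, B, D, F}: {D}⁺ ∩ {A, B, D, F} = {D, F}, not the whole set, so D → F violates BCNF; decompose into {D, F} and {A, B, D}.
{D, F} is in BCNF.
{A, B, D} is in BCNF.
Within {A, B, C, E}: {B, E}⁺ ∩ {A, B, C, E} = {B, C, E}, not the whole set, so B, E → C violates BCNF; decompose into {B, C, E} and {A, B, E}.
{B, C, E} is in BCNF.
{A, B, E} is in BCNF.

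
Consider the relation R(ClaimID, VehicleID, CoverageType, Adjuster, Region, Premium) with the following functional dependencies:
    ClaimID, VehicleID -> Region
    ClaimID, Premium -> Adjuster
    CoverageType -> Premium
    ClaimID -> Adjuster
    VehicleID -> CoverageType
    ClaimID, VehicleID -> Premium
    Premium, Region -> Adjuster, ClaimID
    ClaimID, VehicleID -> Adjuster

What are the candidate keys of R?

No FD produces {VehicleID}, so it must be in every candidate key.
{ClaimID, VehicleID}⁺ = {Adjuster, ClaimID, CoverageType, Premium, Region, VehicleID} — all of the relation — so {ClaimID, VehicleID} is a candidate key.
{Region, VehicleID}⁺ = {Adjuster, ClaimID, CoverageType, Premium, Region, VehicleID} — all of the relation — so {Region, VehicleID} is a candidate key.
These are minimal and exhaustive — every other superkey contains one of them.

{ClaimID, VehicleID}, {Region, VehicleID}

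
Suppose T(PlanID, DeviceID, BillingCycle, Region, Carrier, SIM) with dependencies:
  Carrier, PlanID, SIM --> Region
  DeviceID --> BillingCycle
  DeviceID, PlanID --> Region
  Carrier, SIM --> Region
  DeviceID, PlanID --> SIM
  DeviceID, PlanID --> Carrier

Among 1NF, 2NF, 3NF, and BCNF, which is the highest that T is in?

Candidate key: {DeviceID, PlanID}. Prime attributes: {DeviceID, PlanID}.
For Carrier, PlanID, SIM --> Region we have {Carrier, PlanID, SIM}⁺ = {Carrier, PlanID, Region, SIM}; {Carrier, PlanID, SIM} is not a superkey, so BCNF fails.
Because {Region} is non-prime and the left side of Carrier, PlanID, SIM --> Region is not a superkey, the relation is not in 3NF.
The proper key subset {DeviceID} of {DeviceID, PlanID} determines non-prime {BillingCycle}, so the relation is not even in 2NF.

1NF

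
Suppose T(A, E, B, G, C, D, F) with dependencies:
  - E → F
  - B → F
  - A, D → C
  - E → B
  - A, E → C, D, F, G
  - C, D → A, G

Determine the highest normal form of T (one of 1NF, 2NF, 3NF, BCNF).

Candidate keys: {A, E}, {C, D, E}. Prime attributes: {A, C, D, E}.
E → F: {E}⁺ = {B, E, F}, which is not all of the attributes, so the left side is not a superkey — BCNF is violated.
Because {F} is non-prime and the left side of E → F is not a superkey, the relation is not in 3NF.
Since {E} ⊂ {A, E} and {E}⁺ ⊇ {B, F} with {B, F} non-prime, there is a partial dependency; 2NF fails.

1NF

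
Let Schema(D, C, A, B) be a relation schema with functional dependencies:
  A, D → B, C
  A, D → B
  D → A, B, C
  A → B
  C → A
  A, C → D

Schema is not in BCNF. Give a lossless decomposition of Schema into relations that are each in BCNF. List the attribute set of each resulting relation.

Candidate keys of the original relation: {C}, {D}.
{A, B, C, D}: {A} determines {A, B} here but is not a superkey — split on A → B, giving {A, B} and {A, C, D}.
{A, B}: every determinant is a superkey — BCNF.
{A, C, D}: every determinant is a superkey — BCNF.

{A, B}; {A, C, D}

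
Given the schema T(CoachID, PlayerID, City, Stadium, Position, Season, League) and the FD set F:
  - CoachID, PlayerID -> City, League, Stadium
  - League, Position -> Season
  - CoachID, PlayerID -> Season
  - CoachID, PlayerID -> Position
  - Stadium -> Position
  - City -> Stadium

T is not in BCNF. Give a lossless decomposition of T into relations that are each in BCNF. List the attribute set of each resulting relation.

{City, CoachID, League, PlayerID}; {City, Stadium}; {League, Position, Season}; {Position, Stadium}

Candidate key of the original relation: {CoachID, PlayerID}.
{City, CoachID, League, PlayerID, Position, Season, Stadium}: {League, Position} determines {League, Position, Season} here but is not a superkey — split on League, Position -> Season, giving {League, Position, Season} and {City, CoachID, League, PlayerID, Position, Stadium}.
{League, Position, Season}: every determinant is a superkey — BCNF.
{City, CoachID, League, PlayerID, Position, Stadium}: {Stadium} determines {Position, Stadium} here but is not a superkey — split on Stadium -> Position, giving {Position, Stadium} and {City, CoachID, League, PlayerID, Stadium}.
{Position, Stadium}: every determinant is a superkey — BCNF.
{City, CoachID, League, PlayerID, Stadium}: {City} determines {City, Stadium} here but is not a superkey — split on City -> Stadium, giving {City, Stadium} and {City, CoachID, League, PlayerID}.
{City, Stadium}: every determinant is a superkey — BCNF.
{City, CoachID, League, PlayerID}: every determinant is a superkey — BCNF.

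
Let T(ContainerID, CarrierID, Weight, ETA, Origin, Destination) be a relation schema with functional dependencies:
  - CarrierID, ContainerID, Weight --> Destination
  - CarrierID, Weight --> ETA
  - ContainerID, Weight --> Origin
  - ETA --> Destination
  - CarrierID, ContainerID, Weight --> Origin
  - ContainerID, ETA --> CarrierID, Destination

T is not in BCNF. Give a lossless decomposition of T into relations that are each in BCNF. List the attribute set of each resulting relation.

Candidate keys of the original relation: {CarrierID, ContainerID, Weight}, {ContainerID, ETA, Weight}.
Within {CarrierID, ContainerID, Destination, ETA, Origin, Weight}: {CarrierID, Weight}⁺ ∩ {CarrierID, ContainerID, Destination, ETA, Origin, Weight} = {CarrierID, Destination, ETA, Weight}, not the whole set, so CarrierID, Weight --> Destination, ETA violates BCNF; decompose into {CarrierID, Destination, ETA, Weight} and {CarrierID, ContainerID, Origin, Weight}.
Within {CarrierID, Destination, ETA, Weight}: {ETA}⁺ ∩ {CarrierID, Destination, ETA, Weight} = {Destination, ETA}, not the whole set, so ETA --> Destination violates BCNF; decompose into {Destination, ETA} and {CarrierID, ETA, Weight}.
{Destination, ETA}: every determinant is a superkey — BCNF.
{CarrierID, ETA, Weight}: every determinant is a superkey — BCNF.
Within {CarrierID, ContainerID, Origin, Weight}: {ContainerID, Weight}⁺ ∩ {CarrierID, ContainerID, Origin, Weight} = {ContainerID, Origin, Weight}, not the whole set, so ContainerID, Weight --> Origin violates BCNF; decompose into {ContainerID, Origin, Weight} and {CarrierID, ContainerID, Weight}.
{ContainerID, Origin, Weight}: every determinant is a superkey — BCNF.
{CarrierID, ContainerID, Weight}: every determinant is a superkey — BCNF.

{CarrierID, ContainerID, Weight}; {CarrierID, ETA, Weight}; {ContainerID, Origin, Weight}; {Destination, ETA}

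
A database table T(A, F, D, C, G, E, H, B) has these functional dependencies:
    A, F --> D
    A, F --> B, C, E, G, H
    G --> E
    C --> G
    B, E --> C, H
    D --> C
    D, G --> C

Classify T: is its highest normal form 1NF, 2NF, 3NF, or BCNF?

Candidate key: {A, F}. Prime attributes: {A, F}.
For G --> E we have {G}⁺ = {E, G}; {G} is not a superkey, so BCNF fails.
G --> E has non-prime {E} on the right and a non-superkey on the left, so 3NF fails.
No proper subset of a key has a non-prime attribute in its closure, so there is no partial dependency; 2NF holds.

2NF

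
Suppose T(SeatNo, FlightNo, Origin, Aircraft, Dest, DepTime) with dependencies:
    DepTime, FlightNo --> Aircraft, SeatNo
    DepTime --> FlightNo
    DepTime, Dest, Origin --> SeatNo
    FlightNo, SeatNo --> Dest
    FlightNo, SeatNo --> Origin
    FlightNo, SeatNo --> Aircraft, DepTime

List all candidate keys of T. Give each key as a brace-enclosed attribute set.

{DepTime}, {FlightNo, SeatNo}

{DepTime}⁺ = {Aircraft, DepTime, Dest, FlightNo, Origin, SeatNo}, which is every attribute, so {DepTime} is a candidate key.
{FlightNo, SeatNo}⁺ = {Aircraft, DepTime, Dest, FlightNo, Origin, SeatNo}, which is every attribute, so {FlightNo, SeatNo} is a candidate key.
No proper subset of any of these is a key, and no other minimal superkey exists.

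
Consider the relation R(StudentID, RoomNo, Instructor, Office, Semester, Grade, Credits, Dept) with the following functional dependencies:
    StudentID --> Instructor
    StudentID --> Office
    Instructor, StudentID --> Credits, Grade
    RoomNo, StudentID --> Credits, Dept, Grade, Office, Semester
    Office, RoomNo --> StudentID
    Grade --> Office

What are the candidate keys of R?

{Grade, RoomNo}, {Office, RoomNo}, {RoomNo, StudentID}

No FD produces {RoomNo}, so it must be in every candidate key.
{Grade, RoomNo}⁺ = {Credits, Dept, Grade, Instructor, Office, RoomNo, Semester, StudentID} — all of the relation — so {Grade, RoomNo} is a candidate key.
{Office, RoomNo}⁺ = {Credits, Dept, Grade, Instructor, Office, RoomNo, Semester, StudentID} — all of the relation — so {Office, RoomNo} is a candidate key.
{RoomNo, StudentID}⁺ = {Credits, Dept, Grade, Instructor, Office, RoomNo, Semester, StudentID} — all of the relation — so {RoomNo, StudentID} is a candidate key.
Any other superkey properly contains one of these, so there are no further candidate keys.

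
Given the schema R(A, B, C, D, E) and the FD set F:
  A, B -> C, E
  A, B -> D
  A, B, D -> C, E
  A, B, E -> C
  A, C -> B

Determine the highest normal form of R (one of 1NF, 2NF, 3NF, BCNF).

BCNF

Candidate keys: {A, B}, {A, C}. Prime attributes: {A, B, C}.
The left-hand side of every FD is a superkey, so BCNF is satisfied.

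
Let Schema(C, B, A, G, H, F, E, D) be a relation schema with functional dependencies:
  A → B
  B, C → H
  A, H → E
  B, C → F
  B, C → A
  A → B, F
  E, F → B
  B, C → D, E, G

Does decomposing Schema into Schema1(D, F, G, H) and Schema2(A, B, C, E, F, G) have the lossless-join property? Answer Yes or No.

No

Schema1 ∩ Schema2 = {F, G}; its closure under F is {F, G}.
The closure covers neither Schema1 nor Schema2 entirely; the join is not lossless.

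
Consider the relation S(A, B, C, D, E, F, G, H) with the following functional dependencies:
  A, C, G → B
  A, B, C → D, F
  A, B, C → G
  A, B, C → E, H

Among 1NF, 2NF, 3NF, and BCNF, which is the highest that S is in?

BCNF

Candidate keys: {A, B, C}, {A, C, G}. Prime attributes: {A, B, C, G}.
Every FD has a superkey on the left, so the relation is in BCNF.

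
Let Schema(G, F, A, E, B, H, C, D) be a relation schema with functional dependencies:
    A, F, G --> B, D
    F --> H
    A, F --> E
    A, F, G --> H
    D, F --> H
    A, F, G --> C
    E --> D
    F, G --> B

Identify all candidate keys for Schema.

{A, F, G}

No FD produces {A, F, G}, so they must be in every candidate key.
{A, F, G}⁺ = {A, B, C, D, E, F, G, H} — all of the relation — so {A, F, G} is a candidate key.
No smaller or unrelated set reaches every attribute, so there are no other keys.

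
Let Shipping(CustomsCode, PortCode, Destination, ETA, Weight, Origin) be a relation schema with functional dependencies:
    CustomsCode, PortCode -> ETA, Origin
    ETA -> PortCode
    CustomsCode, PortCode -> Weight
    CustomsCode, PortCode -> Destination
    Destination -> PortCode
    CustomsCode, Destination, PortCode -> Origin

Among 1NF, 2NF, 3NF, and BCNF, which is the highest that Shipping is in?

3NF

Candidate keys: {CustomsCode, Destination}, {CustomsCode, ETA}, {CustomsCode, PortCode}. Prime attributes: {CustomsCode, Destination, ETA, PortCode}.
ETA -> PortCode: {ETA}⁺ = {ETA, PortCode}, which is not all of the attributes, so the left side is not a superkey — BCNF is violated.
But every attribute on its right side ({PortCode}) is prime, and the same holds for every other non-superkey FD, so 3NF still holds.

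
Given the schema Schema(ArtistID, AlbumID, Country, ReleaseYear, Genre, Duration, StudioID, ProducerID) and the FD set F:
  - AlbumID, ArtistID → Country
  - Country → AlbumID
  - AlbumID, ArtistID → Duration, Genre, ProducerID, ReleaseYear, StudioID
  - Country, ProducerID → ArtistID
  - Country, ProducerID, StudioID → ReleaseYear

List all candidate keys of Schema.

{AlbumID, ArtistID}, {ArtistID, Country}, {Country, ProducerID}

{AlbumID, ArtistID} is a candidate key since {AlbumID, ArtistID}⁺ = {AlbumID, ArtistID, Country, Duration, Genre, ProducerID, ReleaseYear, StudioID} covers every attribute.
{ArtistID, Country} is a candidate key since {ArtistID, Country}⁺ = {AlbumID, ArtistID, Country, Duration, Genre, ProducerID, ReleaseYear, StudioID} covers every attribute.
{Country, ProducerID} is a candidate key since {Country, ProducerID}⁺ = {AlbumID, ArtistID, Country, Duration, Genre, ProducerID, ReleaseYear, StudioID} covers every attribute.
These are minimal and exhaustive — every other superkey contains one of them.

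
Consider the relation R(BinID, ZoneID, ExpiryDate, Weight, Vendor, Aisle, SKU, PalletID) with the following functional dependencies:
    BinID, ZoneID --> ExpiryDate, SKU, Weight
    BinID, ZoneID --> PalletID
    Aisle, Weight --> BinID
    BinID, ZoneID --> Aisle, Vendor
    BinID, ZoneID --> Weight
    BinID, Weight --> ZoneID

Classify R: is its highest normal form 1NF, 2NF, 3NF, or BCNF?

BCNF

Candidate keys: {Aisle, Weight}, {BinID, Weight}, {BinID, ZoneID}. Prime attributes: {Aisle, BinID, Weight, ZoneID}.
Each dependency's left side is a superkey — BCNF holds.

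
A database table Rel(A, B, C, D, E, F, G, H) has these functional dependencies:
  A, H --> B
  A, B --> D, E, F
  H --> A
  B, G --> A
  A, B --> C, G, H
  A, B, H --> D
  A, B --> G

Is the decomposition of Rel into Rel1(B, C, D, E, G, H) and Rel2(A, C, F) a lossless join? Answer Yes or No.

The shared attributes are {C} and {C}⁺ = {C}.
The closure covers neither Rel1 nor Rel2 entirely; the join is not lossless.

No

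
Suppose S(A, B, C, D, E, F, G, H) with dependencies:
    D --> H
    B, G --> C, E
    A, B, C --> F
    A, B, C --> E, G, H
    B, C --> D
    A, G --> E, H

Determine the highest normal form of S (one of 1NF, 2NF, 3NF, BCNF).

Candidate keys: {A, B, C}, {A, B, G}. Prime attributes: {A, B, C, G}.
D --> H: {D}⁺ = {D, H}, which is not all of the attributes, so the left side is not a superkey — BCNF is violated.
Because {H} is non-prime and the left side of D --> H is not a superkey, the relation is not in 3NF.
{B, C} is a proper subset of the key {A, B, C}, and {B, C}⁺ contains the non-prime attributes {D, H} — a partial dependency, so 2NF is violated.

1NF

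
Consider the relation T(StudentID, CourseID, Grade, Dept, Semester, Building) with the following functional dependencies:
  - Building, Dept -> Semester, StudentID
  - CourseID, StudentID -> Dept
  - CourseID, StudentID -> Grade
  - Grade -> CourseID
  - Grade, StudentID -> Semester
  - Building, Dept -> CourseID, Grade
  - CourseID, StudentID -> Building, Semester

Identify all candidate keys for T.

{Building, Dept}, {CourseID, StudentID}, {Grade, StudentID}

{Building, Dept}⁺ = {Building, CourseID, Dept, Grade, Semester, StudentID} — all of the relation — so {Building, Dept} is a candidate key.
{CourseID, StudentID}⁺ = {Building, CourseID, Dept, Grade, Semester, StudentID} — all of the relation — so {CourseID, StudentID} is a candidate key.
{Grade, StudentID}⁺ = {Building, CourseID, Dept, Grade, Semester, StudentID} — all of the relation — so {Grade, StudentID} is a candidate key.
Any other superkey properly contains one of these, so there are no further candidate keys.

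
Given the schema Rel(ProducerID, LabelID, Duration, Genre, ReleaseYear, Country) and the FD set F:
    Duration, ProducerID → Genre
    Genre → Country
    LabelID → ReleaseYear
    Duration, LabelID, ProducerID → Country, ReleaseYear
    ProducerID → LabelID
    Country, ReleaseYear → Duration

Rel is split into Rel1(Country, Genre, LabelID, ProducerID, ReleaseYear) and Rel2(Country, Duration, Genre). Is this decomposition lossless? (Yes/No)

The shared attributes are {Country, Genre} and {Country, Genre}⁺ = {Country, Genre}.
Neither Rel1 nor Rel2 is contained in that closure, so the decomposition is lossy.

No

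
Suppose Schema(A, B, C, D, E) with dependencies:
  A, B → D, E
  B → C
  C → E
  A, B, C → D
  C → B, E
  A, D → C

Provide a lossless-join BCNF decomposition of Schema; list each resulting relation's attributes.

{A, B, D}; {B, C, E}

Candidate keys of the original relation: {A, B}, {A, C}, {A, D}.
{A, B, C, D, E}: {B} determines {B, C, E} here but is not a superkey — split on B → C, E, giving {B, C, E} and {A, B, D}.
{B, C, E} is in BCNF.
{A, B, D} is in BCNF.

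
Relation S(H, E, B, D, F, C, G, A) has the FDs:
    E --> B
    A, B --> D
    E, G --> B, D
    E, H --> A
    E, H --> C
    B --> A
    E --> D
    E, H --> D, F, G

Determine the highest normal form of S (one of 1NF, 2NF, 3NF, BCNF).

Candidate key: {E, H}. Prime attributes: {E, H}.
For E --> B we have {E}⁺ = {A, B, D, E}; {E} is not a superkey, so BCNF fails.
E --> B determines the non-prime attribute {B} from a non-superkey — 3NF is violated.
{E} is a proper subset of the key {E, H}, and {E}⁺ contains the non-prime attributes {A, B, D} — a partial dependency, so 2NF is violated.

1NF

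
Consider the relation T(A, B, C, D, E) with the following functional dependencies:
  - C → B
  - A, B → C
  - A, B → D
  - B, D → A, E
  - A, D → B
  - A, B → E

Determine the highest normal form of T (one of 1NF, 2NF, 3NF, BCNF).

3NF

Candidate keys: {A, B}, {A, C}, {A, D}, {B, D}, {C, D}. Prime attributes: {A, B, C, D}.
For C → B we have {C}⁺ = {B, C}; {C} is not a superkey, so BCNF fails.
Since {B} ⊆ prime attributes and every other non-superkey FD also has a prime right side, the schema is in 3NF.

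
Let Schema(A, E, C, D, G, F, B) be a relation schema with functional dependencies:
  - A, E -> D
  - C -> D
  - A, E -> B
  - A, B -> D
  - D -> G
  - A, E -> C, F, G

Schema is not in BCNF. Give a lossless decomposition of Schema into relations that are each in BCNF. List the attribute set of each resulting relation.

Candidate key of the original relation: {A, E}.
{A, B, C, D, E, F, G}: {C} determines {C, D, G} here but is not a superkey — split on C -> D, G, giving {C, D, G} and {A, B, C, E, F}.
{C, D, G}: {D} determines {D, G} here but is not a superkey — split on D -> G, giving {D, G} and {C, D}.
{D, G} has no BCNF violation.
{C, D} has no BCNF violation.
{A, B, C, E, F} has no BCNF violation.

{A, B, C, E, F}; {C, D}; {D, G}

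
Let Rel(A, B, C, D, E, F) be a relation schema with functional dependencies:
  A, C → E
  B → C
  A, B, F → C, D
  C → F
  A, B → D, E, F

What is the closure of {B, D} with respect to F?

Start with {B, D}.
B → C applies; add {C} → now {B, C, D}.
C → F applies; add {F} → now {B, C, D, F}.
No further FD applies.

{B, C, D, F}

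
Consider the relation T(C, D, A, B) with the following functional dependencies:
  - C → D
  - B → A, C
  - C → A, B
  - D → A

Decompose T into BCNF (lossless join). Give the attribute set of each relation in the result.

{A, D}; {B, C, D}

Candidate keys of the original relation: {B}, {C}.
Within {A, B, C, D}: {D}⁺ ∩ {A, B, C, D} = {A, D}, not the whole set, so D → A violates BCNF; decompose into {A, D} and {B, C, D}.
{A, D} has no BCNF violation.
{B, C, D} has no BCNF violation.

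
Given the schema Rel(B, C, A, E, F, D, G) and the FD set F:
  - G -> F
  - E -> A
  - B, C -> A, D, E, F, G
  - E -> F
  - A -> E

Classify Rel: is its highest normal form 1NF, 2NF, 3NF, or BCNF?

Candidate key: {B, C}. Prime attributes: {B, C}.
For G -> F we have {G}⁺ = {F, G}; {G} is not a superkey, so BCNF fails.
Because {F} is non-prime and the left side of G -> F is not a superkey, the relation is not in 3NF.
Checking every proper subset of each key, none determines a non-prime attribute — 2NF is satisfied.

2NF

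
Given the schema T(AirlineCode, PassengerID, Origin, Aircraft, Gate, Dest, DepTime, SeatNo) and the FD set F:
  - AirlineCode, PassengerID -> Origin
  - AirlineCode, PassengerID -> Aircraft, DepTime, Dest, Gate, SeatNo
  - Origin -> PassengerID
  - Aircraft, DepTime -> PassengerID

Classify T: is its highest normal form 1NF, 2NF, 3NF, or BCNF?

3NF

Candidate keys: {Aircraft, AirlineCode, DepTime}, {AirlineCode, Origin}, {AirlineCode, PassengerID}. Prime attributes: {Aircraft, AirlineCode, DepTime, Origin, PassengerID}.
Origin -> PassengerID breaks BCNF: {Origin}⁺ = {Origin, PassengerID}, so {Origin} is not a superkey.
But every attribute on its right side ({PassengerID}) is prime, and the same holds for every other non-superkey FD, so 3NF still holds.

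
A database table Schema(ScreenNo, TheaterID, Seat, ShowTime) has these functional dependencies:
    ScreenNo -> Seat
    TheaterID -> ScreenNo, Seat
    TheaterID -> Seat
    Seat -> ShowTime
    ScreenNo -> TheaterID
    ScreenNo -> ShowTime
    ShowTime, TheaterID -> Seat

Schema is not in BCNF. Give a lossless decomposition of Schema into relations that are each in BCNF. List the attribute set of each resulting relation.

Candidate keys of the original relation: {ScreenNo}, {TheaterID}.
In {ScreenNo, Seat, ShowTime, TheaterID}, {Seat} is not a superkey ({Seat}⁺ restricted to this set is {Seat, ShowTime}), so split on Seat -> ShowTime into {Seat, ShowTime} and {ScreenNo, Seat, TheaterID}.
{Seat, ShowTime} has no BCNF violation.
{ScreenNo, Seat, TheaterID} has no BCNF violation.

{ScreenNo, Seat, TheaterID}; {Seat, ShowTime}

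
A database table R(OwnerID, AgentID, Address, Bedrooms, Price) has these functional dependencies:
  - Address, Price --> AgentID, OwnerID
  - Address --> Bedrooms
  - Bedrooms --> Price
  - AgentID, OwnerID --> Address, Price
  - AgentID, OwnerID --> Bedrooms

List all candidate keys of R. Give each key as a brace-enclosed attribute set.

Closure of {Address} is {Address, AgentID, Bedrooms, OwnerID, Price}, the whole schema; {Address} is a candidate key.
Closure of {AgentID, OwnerID} is {Address, AgentID, Bedrooms, OwnerID, Price}, the whole schema; {AgentID, OwnerID} is a candidate key.
Any other superkey properly contains one of these, so there are no further candidate keys.

{Address}, {AgentID, OwnerID}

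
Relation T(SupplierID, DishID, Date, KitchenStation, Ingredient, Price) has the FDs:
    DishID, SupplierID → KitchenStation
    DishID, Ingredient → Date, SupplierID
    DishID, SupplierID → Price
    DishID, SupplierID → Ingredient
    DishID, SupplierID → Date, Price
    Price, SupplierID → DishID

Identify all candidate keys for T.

{DishID, Ingredient}, {DishID, SupplierID}, {Price, SupplierID}

{DishID, Ingredient}⁺ = {Date, DishID, Ingredient, KitchenStation, Price, SupplierID} — all of the relation — so {DishID, Ingredient} is a candidate key.
{DishID, SupplierID}⁺ = {Date, DishID, Ingredient, KitchenStation, Price, SupplierID} — all of the relation — so {DishID, SupplierID} is a candidate key.
{Price, SupplierID}⁺ = {Date, DishID, Ingredient, KitchenStation, Price, SupplierID} — all of the relation — so {Price, SupplierID} is a candidate key.
Any other superkey properly contains one of these, so there are no further candidate keys.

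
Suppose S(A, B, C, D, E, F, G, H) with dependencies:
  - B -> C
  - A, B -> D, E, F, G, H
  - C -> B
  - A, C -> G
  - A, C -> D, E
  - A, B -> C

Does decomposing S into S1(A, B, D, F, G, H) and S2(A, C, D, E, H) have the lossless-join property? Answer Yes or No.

No

The shared attributes are {A, D, H} and {A, D, H}⁺ = {A, D, H}.
Neither S1 nor S2 is contained in that closure, so the decomposition is lossy.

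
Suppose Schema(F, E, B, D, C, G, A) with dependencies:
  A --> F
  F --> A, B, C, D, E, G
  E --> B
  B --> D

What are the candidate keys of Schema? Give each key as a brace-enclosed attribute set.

{A}⁺ = {A, B, C, D, E, F, G} — all of the relation — so {A} is a candidate key.
{F}⁺ = {A, B, C, D, E, F, G} — all of the relation — so {F} is a candidate key.
Any other superkey properly contains one of these, so there are no further candidate keys.

{A}, {F}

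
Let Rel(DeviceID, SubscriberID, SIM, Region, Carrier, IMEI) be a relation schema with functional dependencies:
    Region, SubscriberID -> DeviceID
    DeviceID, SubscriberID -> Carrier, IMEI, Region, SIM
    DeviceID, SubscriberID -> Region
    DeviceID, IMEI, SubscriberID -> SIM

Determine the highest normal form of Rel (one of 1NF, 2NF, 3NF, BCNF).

Candidate keys: {DeviceID, SubscriberID}, {Region, SubscriberID}. Prime attributes: {DeviceID, Region, SubscriberID}.
The left-hand side of every FD is a superkey, so BCNF is satisfied.

BCNF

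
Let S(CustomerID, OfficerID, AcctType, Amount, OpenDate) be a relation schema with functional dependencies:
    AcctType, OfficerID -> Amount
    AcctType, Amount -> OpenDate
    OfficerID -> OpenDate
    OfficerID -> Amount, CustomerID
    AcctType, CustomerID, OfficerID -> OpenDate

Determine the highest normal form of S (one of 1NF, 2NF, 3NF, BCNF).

Candidate key: {AcctType, OfficerID}. Prime attributes: {AcctType, OfficerID}.
AcctType, Amount -> OpenDate breaks BCNF: {AcctType, Amount}⁺ = {AcctType, Amount, OpenDate}, so {AcctType, Amount} is not a superkey.
AcctType, Amount -> OpenDate determines the non-prime attribute {OpenDate} from a non-superkey — 3NF is violated.
The proper key subset {OfficerID} of {AcctType, OfficerID} determines non-prime {Amount, CustomerID, OpenDate}, so the relation is not even in 2NF.

1NF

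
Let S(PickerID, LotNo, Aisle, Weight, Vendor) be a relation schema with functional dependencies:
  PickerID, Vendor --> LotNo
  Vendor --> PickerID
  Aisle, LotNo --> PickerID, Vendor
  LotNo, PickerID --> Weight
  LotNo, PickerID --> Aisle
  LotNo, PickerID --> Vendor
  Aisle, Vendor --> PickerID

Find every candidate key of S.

{Vendor}⁺ = {Aisle, LotNo, PickerID, Vendor, Weight} — all of the relation — so {Vendor} is a candidate key.
{Aisle, LotNo}⁺ = {Aisle, LotNo, PickerID, Vendor, Weight} — all of the relation — so {Aisle, LotNo} is a candidate key.
{LotNo, PickerID}⁺ = {Aisle, LotNo, PickerID, Vendor, Weight} — all of the relation — so {LotNo, PickerID} is a candidate key.
Any other superkey properly contains one of these, so there are no further candidate keys.

{Aisle, LotNo}, {LotNo, PickerID}, {Vendor}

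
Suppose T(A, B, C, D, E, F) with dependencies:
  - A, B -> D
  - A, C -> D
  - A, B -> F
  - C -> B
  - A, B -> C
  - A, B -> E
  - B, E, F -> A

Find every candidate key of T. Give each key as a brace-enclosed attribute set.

{A, B}, {A, C}, {B, E, F}, {C, E, F}

{A, B}⁺ = {A, B, C, D, E, F}, which is every attribute, so {A, B} is a candidate key.
{A, C}⁺ = {A, B, C, D, E, F}, which is every attribute, so {A, C} is a candidate key.
{B, E, F}⁺ = {A, B, C, D, E, F}, which is every attribute, so {B, E, F} is a candidate key.
{C, E, F}⁺ = {A, B, C, D, E, F}, which is every attribute, so {C, E, F} is a candidate key.
These are minimal and exhaustive — every other superkey contains one of them.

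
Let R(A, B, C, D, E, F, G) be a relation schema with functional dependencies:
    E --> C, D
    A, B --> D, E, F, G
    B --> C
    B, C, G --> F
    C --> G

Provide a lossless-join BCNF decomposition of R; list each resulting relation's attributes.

Candidate key of the original relation: {A, B}.
{A, B, C, D, E, F, G}: {E} determines {C, D, E, G} here but is not a superkey — split on E --> C, D, G, giving {C, D, E, G} and {A, B, E, F}.
{C, D, E, G}: {C} determines {C, G} here but is not a superkey — split on C --> G, giving {C, G} and {C, D, E}.
{C, G}: every determinant is a superkey — BCNF.
{C, D, E}: every determinant is a superkey — BCNF.
{A, B, E, F}: {B} determines {B, F} here but is not a superkey — split on B --> F, giving {B, F} and {A, B, E}.
{B, F}: every determinant is a superkey — BCNF.
{A, B, E}: every determinant is a superkey — BCNF.

{A, B, E}; {B, F}; {C, D, E}; {C, G}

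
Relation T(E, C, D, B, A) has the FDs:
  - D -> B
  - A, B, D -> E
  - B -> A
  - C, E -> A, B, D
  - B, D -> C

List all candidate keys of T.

{C, E}, {D}

{D}⁺ = {A, B, C, D, E} — all of the relation — so {D} is a candidate key.
{C, E}⁺ = {A, B, C, D, E} — all of the relation — so {C, E} is a candidate key.
These are minimal and exhaustive — every other superkey contains one of them.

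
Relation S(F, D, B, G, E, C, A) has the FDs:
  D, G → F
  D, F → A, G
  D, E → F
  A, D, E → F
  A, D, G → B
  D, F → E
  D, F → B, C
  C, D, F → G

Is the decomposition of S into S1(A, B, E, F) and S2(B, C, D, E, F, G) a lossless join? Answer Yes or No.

No

Common attributes: {B, E, F}; their closure is {B, E, F}.
Neither S1 nor S2 is contained in that closure, so the decomposition is lossy.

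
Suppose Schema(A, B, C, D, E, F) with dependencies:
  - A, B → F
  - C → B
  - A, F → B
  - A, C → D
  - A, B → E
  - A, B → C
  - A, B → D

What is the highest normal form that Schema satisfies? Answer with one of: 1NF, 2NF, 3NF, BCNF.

Candidate keys: {A, B}, {A, C}, {A, F}. Prime attributes: {A, B, C, F}.
For C → B we have {C}⁺ = {B, C}; {C} is not a superkey, so BCNF fails.
Since {B} ⊆ prime attributes and every other non-superkey FD also has a prime right side, the schema is in 3NF.

3NF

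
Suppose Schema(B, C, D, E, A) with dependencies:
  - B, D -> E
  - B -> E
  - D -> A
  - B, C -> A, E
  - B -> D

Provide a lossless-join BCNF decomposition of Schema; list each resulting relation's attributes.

{A, D}; {B, C}; {B, D, E}

Candidate key of the original relation: {B, C}.
{A, B, C, D, E}: {B, D} determines {A, B, D, E} here but is not a superkey — split on B, D -> A, E, giving {A, B, D, E} and {B, C, D}.
{A, B, D, E}: {D} determines {A, D} here but is not a superkey — split on D -> A, giving {A, D} and {B, D, E}.
{A, D} has no BCNF violation.
{B, D, E} has no BCNF violation.
{B, C, D}: {B} determines {B, D} here but is not a superkey — split on B -> D, giving {B, D} and {B, C}.
{B, D} has no BCNF violation.
{B, C} has no BCNF violation.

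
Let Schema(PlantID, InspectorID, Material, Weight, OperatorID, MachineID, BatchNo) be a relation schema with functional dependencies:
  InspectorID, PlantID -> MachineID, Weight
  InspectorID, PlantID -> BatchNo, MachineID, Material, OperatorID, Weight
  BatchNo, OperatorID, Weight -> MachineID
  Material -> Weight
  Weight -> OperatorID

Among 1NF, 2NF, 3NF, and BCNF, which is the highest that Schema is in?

Candidate key: {InspectorID, PlantID}. Prime attributes: {InspectorID, PlantID}.
BatchNo, OperatorID, Weight -> MachineID breaks BCNF: {BatchNo, OperatorID, Weight}⁺ = {BatchNo, MachineID, OperatorID, Weight}, so {BatchNo, OperatorID, Weight} is not a superkey.
Because {MachineID} is non-prime and the left side of BatchNo, OperatorID, Weight -> MachineID is not a superkey, the relation is not in 3NF.
No proper subset of a key has a non-prime attribute in its closure, so there is no partial dependency; 2NF holds.

2NF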